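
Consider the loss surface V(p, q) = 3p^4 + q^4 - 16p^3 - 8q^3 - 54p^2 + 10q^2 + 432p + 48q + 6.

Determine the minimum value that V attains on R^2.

-1130

V(p,q) separates as A(p) + B(q) + 6, so its minimum is min A + min B + 6.
A'(p) = 12(p - 4)(p - 3)(p + 3) vanishes at p ∈ {-3, 3, 4}; B'(q) = 4(q - 4)(q - 3)(q + 1) vanishes at q ∈ {-1, 3, 4}.
Local minima of A (where A''>0): A(-3)=-1107, A(4)=608. Local minima of B: B(-1)=-29, B(4)=96.
So the global minimum of V is A(-3) + B(-1) + 6 = -1107 − 29 + 6 = -1130, attained at (-3, -1).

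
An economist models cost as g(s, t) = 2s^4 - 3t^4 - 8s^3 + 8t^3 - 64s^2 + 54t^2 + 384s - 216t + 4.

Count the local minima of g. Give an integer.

2

g separates as a function of s plus a function of t, so ∇g=0 decouples.
∂g/∂s = 8(s - 4)(s - 3)(s + 4) = 0 at s ∈ {-4, 3, 4}; ∂g/∂t = -12(t - 3)(t - 2)(t + 3) = 0 at t ∈ {-3, 2, 3}.
The Hessian is diagonal: diag(g_ss, g_tt). Second derivatives: g_ss(-4)=448, g_ss(3)=-56, g_ss(4)=64; g_tt(-3)=-360, g_tt(2)=60, g_tt(3)=-72.
Local minima occur where both diagonal entries positive: (-4, 2), (4, 2). Count: 2.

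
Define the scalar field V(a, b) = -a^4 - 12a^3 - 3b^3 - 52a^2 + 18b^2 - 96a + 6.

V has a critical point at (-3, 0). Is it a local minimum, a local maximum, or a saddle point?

The mixed partial ∂²V/∂a∂b is 0, so the Hessian at any point is diag(V_aa, V_bb) = diag(-4(3a^2 + 18a + 26), 18(-b + 2)).
At (-3, 0): H = diag(4, 36).
Both eigenvalues are positive, so H is positive definite: a local minimum.

local minimum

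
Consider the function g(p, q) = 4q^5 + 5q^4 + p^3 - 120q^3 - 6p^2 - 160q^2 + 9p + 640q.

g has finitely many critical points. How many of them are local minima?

g separates as a function of p plus a function of q, so ∇g=0 decouples.
∂g/∂p = 3(p - 3)(p - 1) = 0 at p ∈ {1, 3}; ∂g/∂q = 20(q - 4)(q - 1)(q + 2)(q + 4) = 0 at q ∈ {-4, -2, 1, 4}.
The Hessian is diagonal: diag(g_pp, g_qq). Second derivatives: g_pp(1)=-6, g_pp(3)=6; g_qq(-4)=-1600, g_qq(-2)=720, g_qq(1)=-900, g_qq(4)=2880.
Local minima occur where both diagonal entries positive: (3, -2), (3, 4). Count: 2.

2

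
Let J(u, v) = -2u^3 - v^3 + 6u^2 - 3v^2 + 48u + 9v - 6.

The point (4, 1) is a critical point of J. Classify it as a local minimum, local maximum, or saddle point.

local maximum

The mixed partial ∂²J/∂u∂v is 0, so the Hessian at any point is diag(J_uu, J_vv) = diag(12(-u + 1), -6(v + 1)).
At (4, 1): H = diag(-36, -12).
Both eigenvalues are negative, so H is negative definite: a local maximum.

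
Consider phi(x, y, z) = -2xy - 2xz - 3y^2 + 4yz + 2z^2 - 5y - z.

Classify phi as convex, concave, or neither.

phi is quadratic, so its Hessian is the constant matrix H = [[0, -2, -2], [-2, -6, 4], [-2, 4, 4]].
Leading principal minors: 0, -4, 40.
Neither pattern holds ⇒ H is indefinite ⇒ neither convex nor concave.

neither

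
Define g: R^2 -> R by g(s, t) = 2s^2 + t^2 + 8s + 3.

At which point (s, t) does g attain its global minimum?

g(s,t) separates as P(s) + Q(t) + 3, so its minimum is min P + min Q + 3.
P'(s) = 4s + 8 vanishes at s ∈ {-2}; Q'(t) = 2t vanishes at t ∈ {0}.
Local minima of P (where P''>0): P(-2)=-8. Local minima of Q: Q(0)=0.
So the global minimum of g is P(-2) + Q(0) + 3 = -8 + 0 + 3 = -5, attained at (-2, 0).

(-2, 0)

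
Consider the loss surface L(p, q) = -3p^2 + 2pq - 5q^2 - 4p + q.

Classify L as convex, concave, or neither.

L is quadratic, so its Hessian is the constant matrix H = [[-6, 2], [2, -10]].
det(H) = 56, tr(H) = -16.
det(H) > 0 and tr(H) < 0, so H is negative definite everywhere: concave.

concave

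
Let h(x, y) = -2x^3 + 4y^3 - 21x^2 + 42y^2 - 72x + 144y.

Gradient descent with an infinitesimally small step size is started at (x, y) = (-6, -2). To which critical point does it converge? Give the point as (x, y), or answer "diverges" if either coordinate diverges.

(-4, -3)

h is separable, so gradient descent decouples: x follows -∂h/∂x, y follows -∂h/∂y.
∂h/∂x = -6(x + 3)(x + 4); at x=-6 this is -36, so x increases.
∂h/∂y = 12(y + 3)(y + 4); at y=-2 this is 24, so y decreases.
x converges to its nearest critical value -4 (a local min of the x-part); y converges to -3. The iterate converges to (-4, -3).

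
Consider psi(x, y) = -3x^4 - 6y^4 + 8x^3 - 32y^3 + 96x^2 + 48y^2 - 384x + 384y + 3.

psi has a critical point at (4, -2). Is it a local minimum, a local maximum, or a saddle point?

saddle point

The mixed partial ∂²psi/∂x∂y is 0, so the Hessian at any point is diag(psi_xx, psi_yy) = diag(12(-3x^2 + 4x + 16), 24(-3y^2 - 8y + 4)).
At (4, -2): H = diag(-192, 192).
The eigenvalues have opposite signs, so H is indefinite: a saddle point.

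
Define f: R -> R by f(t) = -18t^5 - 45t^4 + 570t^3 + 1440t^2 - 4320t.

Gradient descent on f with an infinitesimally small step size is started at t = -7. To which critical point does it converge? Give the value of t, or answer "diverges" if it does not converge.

f'(t) = -90(t - 4)(t - 1)(t + 3)(t + 4), so f'(-7) = -95040.
Gradient descent moves in the -f' direction, i.e. t is increasing.
The nearest critical point in that direction is t = -4, where f'' = 3600 > 0 (a local minimum). The iterate converges there.

-4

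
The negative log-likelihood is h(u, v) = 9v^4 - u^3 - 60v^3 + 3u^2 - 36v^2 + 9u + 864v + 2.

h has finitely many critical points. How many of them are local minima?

2

h separates as a function of u plus a function of v, so ∇h=0 decouples.
∂h/∂u = -3(u - 3)(u + 1) = 0 at u ∈ {-1, 3}; ∂h/∂v = 36(v - 4)(v - 3)(v + 2) = 0 at v ∈ {-2, 3, 4}.
The Hessian is diagonal: diag(h_uu, h_vv). Second derivatives: h_uu(-1)=12, h_uu(3)=-12; h_vv(-2)=1080, h_vv(3)=-180, h_vv(4)=216.
Local minima occur where both diagonal entries positive: (-1, -2), (-1, 4). Count: 2.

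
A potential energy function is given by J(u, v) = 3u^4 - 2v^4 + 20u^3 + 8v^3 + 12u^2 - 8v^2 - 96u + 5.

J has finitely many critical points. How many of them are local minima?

J separates as a function of u plus a function of v, so ∇J=0 decouples.
∂J/∂u = 12(u - 1)(u + 2)(u + 4) = 0 at u ∈ {-4, -2, 1}; ∂J/∂v = -8v(v - 2)(v - 1) = 0 at v ∈ {0, 1, 2}.
The Hessian is diagonal: diag(J_uu, J_vv). Second derivatives: J_uu(-4)=120, J_uu(-2)=-72, J_uu(1)=180; J_vv(0)=-16, J_vv(1)=8, J_vv(2)=-16.
Local minima occur where both diagonal entries positive: (-4, 1), (1, 1). Count: 2.

2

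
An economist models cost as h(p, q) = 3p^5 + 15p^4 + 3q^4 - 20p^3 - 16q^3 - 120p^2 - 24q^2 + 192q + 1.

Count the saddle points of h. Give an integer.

h separates as a function of p plus a function of q, so ∇h=0 decouples.
∂h/∂p = 15p(p - 2)(p + 2)(p + 4) = 0 at p ∈ {-4, -2, 0, 2}; ∂h/∂q = 12(q - 4)(q - 2)(q + 2) = 0 at q ∈ {-2, 2, 4}.
The Hessian is diagonal: diag(h_pp, h_qq). Second derivatives: h_pp(-4)=-720, h_pp(-2)=240, h_pp(0)=-240, h_pp(2)=720; h_qq(-2)=288, h_qq(2)=-96, h_qq(4)=144.
Saddle points occur where the two diagonal entries have opposite signs: (-4, -2), (-4, 4), (-2, 2), (0, -2), (0, 4), (2, 2). Count: 6.

6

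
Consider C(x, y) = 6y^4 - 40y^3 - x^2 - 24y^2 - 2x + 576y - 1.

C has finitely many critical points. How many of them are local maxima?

1

C separates as a function of x plus a function of y, so ∇C=0 decouples.
∂C/∂x = -2(x + 1) = 0 at x ∈ {-1}; ∂C/∂y = 24(y - 4)(y - 3)(y + 2) = 0 at y ∈ {-2, 3, 4}.
The Hessian is diagonal: diag(C_xx, C_yy). Second derivatives: C_xx(-1)=-2; C_yy(-2)=720, C_yy(3)=-120, C_yy(4)=144.
Local maxima occur where both diagonal entries negative: (-1, 3). Count: 1.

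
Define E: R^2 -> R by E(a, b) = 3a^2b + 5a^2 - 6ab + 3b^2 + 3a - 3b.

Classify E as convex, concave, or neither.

neither

The term 3a^2b is cubic, so the Hessian is not constant.
∂²E/∂a² = 6b + 10, which takes both signs as b varies (negative for sufficiently negative b). A diagonal entry of the Hessian changing sign means the Hessian is neither positive- nor negative-semidefinite on all of R^2.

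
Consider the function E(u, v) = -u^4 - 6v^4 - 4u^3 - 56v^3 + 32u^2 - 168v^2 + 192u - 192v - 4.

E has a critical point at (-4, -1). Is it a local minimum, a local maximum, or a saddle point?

local maximum

The mixed partial ∂²E/∂u∂v is 0, so the Hessian at any point is diag(E_uu, E_vv) = diag(4(-3u^2 - 6u + 16), -24(3v^2 + 14v + 14)).
At (-4, -1): H = diag(-32, -72).
Both eigenvalues are negative, so H is negative definite: a local maximum.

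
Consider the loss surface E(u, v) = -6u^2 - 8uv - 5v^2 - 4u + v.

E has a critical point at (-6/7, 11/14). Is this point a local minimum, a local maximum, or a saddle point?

local maximum

The Hessian of E is constant: H = [[-12, -8], [-8, -10]].
det(H) = (-12)·(-10) − (-8)² = 56.
det(H) > 0 and tr(H) = -22 < 0, so H is negative definite and the point is a local maximum.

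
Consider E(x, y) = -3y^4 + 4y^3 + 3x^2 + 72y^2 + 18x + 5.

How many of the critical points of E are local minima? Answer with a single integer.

1

E separates as a function of x plus a function of y, so ∇E=0 decouples.
∂E/∂x = 6(x + 3) = 0 at x ∈ {-3}; ∂E/∂y = -12y(y - 4)(y + 3) = 0 at y ∈ {-3, 0, 4}.
The Hessian is diagonal: diag(E_xx, E_yy). Second derivatives: E_xx(-3)=6; E_yy(-3)=-252, E_yy(0)=144, E_yy(4)=-336.
Local minima occur where both diagonal entries positive: (-3, 0). Count: 1.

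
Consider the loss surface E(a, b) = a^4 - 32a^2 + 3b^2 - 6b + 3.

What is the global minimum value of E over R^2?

E(a,b) separates as P(a) + Q(b) + 3, so its minimum is min P + min Q + 3.
P'(a) = 4a(a - 4)(a + 4) vanishes at a ∈ {-4, 0, 4}; Q'(b) = 6b - 6 vanishes at b ∈ {1}.
Local minima of P (where P''>0): P(-4)=-256, P(4)=-256. Local minima of Q: Q(1)=-3.
So the global minimum of E is P(-4) + Q(1) + 3 = -256 − 3 + 3 = -256, attained at (-4, 1).

-256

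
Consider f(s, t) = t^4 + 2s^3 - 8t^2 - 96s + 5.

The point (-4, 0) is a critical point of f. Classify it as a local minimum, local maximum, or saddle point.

The mixed partial ∂²f/∂s∂t is 0, so the Hessian at any point is diag(f_ss, f_tt) = diag(12s, 4(3t^2 - 4)).
At (-4, 0): H = diag(-48, -16).
Both eigenvalues are negative, so H is negative definite: a local maximum.

local maximum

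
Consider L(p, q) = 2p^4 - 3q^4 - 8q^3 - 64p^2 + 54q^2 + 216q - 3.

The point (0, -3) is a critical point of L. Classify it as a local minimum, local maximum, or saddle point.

local maximum

The mixed partial ∂²L/∂p∂q is 0, so the Hessian at any point is diag(L_pp, L_qq) = diag(8(3p^2 - 16), 12(-3q^2 - 4q + 9)).
At (0, -3): H = diag(-128, -72).
Both eigenvalues are negative, so H is negative definite: a local maximum.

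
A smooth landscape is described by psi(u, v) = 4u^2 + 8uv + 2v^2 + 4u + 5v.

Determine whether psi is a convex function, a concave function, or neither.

neither

psi is quadratic, so its Hessian is the constant matrix H = [[8, 8], [8, 4]].
det(H) = -32, tr(H) = 12.
det(H) < 0, so H is indefinite: neither convex nor concave.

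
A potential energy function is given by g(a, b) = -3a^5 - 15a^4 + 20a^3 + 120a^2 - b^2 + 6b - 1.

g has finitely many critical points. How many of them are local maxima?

2

g separates as a function of a plus a function of b, so ∇g=0 decouples.
∂g/∂a = -15a(a - 2)(a + 2)(a + 4) = 0 at a ∈ {-4, -2, 0, 2}; ∂g/∂b = -2(b - 3) = 0 at b ∈ {3}.
The Hessian is diagonal: diag(g_aa, g_bb). Second derivatives: g_aa(-4)=720, g_aa(-2)=-240, g_aa(0)=240, g_aa(2)=-720; g_bb(3)=-2.
Local maxima occur where both diagonal entries negative: (-2, 3), (2, 3). Count: 2.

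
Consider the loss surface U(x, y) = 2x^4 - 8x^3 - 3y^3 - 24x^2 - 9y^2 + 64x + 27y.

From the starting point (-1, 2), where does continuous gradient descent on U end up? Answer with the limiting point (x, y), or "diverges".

U is separable, so gradient descent decouples: x follows -∂U/∂x, y follows -∂U/∂y.
∂U/∂x = 8(x - 4)(x - 1)(x + 2); at x=-1 this is 80, so x decreases.
∂U/∂y = -9(y - 1)(y + 3); at y=2 this is -45, so y increases.
The y-coordinate has no critical point in that direction and runs off to infinity.

diverges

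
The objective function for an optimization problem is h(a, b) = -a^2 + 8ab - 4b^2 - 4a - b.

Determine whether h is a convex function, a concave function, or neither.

neither

h is quadratic, so its Hessian is the constant matrix H = [[-2, 8], [8, -8]].
det(H) = -48, tr(H) = -10.
det(H) < 0, so H is indefinite: neither convex nor concave.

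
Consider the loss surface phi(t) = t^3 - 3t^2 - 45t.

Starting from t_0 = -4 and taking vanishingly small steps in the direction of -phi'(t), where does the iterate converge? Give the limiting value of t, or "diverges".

phi'(t) = 3(t - 5)(t + 3), so phi'(-4) = 27.
Gradient descent moves in the -phi' direction, i.e. t is decreasing.
There is no critical point below t=-4, and phi' keeps the same sign, so the iterate runs off to −∞.

diverges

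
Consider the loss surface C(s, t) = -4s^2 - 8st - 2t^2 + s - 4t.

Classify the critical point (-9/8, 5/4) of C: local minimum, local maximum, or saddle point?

The Hessian of C is constant: H = [[-8, -8], [-8, -4]].
det(H) = (-8)·(-4) − (-8)² = -32.
Since det(H) < 0, H is indefinite and the critical point is a saddle point.

saddle point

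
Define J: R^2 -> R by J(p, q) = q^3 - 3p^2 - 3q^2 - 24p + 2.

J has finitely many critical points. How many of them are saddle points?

1

J separates as a function of p plus a function of q, so ∇J=0 decouples.
∂J/∂p = -6(p + 4) = 0 at p ∈ {-4}; ∂J/∂q = 3q(q - 2) = 0 at q ∈ {0, 2}.
The Hessian is diagonal: diag(J_pp, J_qq). Second derivatives: J_pp(-4)=-6; J_qq(0)=-6, J_qq(2)=6.
Saddle points occur where the two diagonal entries have opposite signs: (-4, 2). Count: 1.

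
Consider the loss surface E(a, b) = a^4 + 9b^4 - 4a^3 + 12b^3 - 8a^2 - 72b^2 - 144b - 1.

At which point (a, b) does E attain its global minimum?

E(a,b) separates as P(a) + Q(b) − 1, so its minimum is min P + min Q − 1.
P'(a) = 4a(a - 4)(a + 1) vanishes at a ∈ {-1, 0, 4}; Q'(b) = 36(b - 2)(b + 1)(b + 2) vanishes at b ∈ {-2, -1, 2}.
Local minima of P (where P''>0): P(-1)=-3, P(4)=-128. Local minima of Q: Q(-2)=48, Q(2)=-336.
So the global minimum of E is P(4) + Q(2) − 1 = -128 − 336 − 1 = -465, attained at (4, 2).

(4, 2)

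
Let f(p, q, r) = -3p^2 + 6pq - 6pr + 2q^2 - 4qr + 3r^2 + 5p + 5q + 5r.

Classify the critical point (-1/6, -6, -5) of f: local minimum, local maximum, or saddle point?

The Hessian is constant: H = [[-6, 6, -6], [6, 4, -4], [-6, -4, 6]].
Leading principal minors: Δ₁ = -6, Δ₂ = -60, Δ₃ = -120.
The minors fit neither the all-positive nor the alternating-sign pattern, so H is indefinite: a saddle point.

saddle point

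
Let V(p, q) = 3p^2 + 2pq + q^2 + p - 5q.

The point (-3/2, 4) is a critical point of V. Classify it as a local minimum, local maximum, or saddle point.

The Hessian of V is constant: H = [[6, 2], [2, 2]].
det(H) = 6·2 − 2² = 8.
det(H) > 0 and tr(H) = 8 > 0, so H is positive definite and the point is a local minimum.

local minimum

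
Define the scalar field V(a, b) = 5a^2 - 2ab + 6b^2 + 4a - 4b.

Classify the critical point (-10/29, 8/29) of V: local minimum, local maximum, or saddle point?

local minimum

The Hessian of V is constant: H = [[10, -2], [-2, 12]].
det(H) = 10·12 − (-2)² = 116.
det(H) > 0 and tr(H) = 22 > 0, so H is positive definite and the point is a local minimum.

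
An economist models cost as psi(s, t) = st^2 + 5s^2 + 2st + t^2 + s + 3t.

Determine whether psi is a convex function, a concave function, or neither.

The term st^2 is cubic, so the Hessian is not constant.
∂²psi/∂t² = 2s + 2, which takes both signs as s varies (negative for sufficiently negative s). A diagonal entry of the Hessian changing sign means the Hessian is neither positive- nor negative-semidefinite on all of R^2.

neither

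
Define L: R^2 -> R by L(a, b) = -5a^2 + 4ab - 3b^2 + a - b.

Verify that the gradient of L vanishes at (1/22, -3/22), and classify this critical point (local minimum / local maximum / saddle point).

∇L = (-10a + 4b + 1, 4a - 6b - 1); substituting (1/22, -3/22) gives ∇L = (0, 0), so (1/22, -3/22) is indeed a critical point.
The Hessian of L is constant: H = [[-10, 4], [4, -6]].
det(H) = (-10)·(-6) − 4² = 44.
det(H) > 0 and tr(H) = -16 < 0, so H is negative definite and the point is a local maximum.

local maximum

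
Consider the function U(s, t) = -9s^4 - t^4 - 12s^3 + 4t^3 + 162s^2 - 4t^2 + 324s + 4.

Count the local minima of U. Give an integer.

1

U separates as a function of s plus a function of t, so ∇U=0 decouples.
∂U/∂s = -36(s - 3)(s + 1)(s + 3) = 0 at s ∈ {-3, -1, 3}; ∂U/∂t = -4t(t - 2)(t - 1) = 0 at t ∈ {0, 1, 2}.
The Hessian is diagonal: diag(U_ss, U_tt). Second derivatives: U_ss(-3)=-432, U_ss(-1)=288, U_ss(3)=-864; U_tt(0)=-8, U_tt(1)=4, U_tt(2)=-8.
Local minima occur where both diagonal entries positive: (-1, 1). Count: 1.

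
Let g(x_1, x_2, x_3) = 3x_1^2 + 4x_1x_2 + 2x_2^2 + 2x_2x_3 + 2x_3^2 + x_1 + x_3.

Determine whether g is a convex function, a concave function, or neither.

g is quadratic, so its Hessian is the constant matrix H = [[6, 4, 0], [4, 4, 2], [0, 2, 4]].
Leading principal minors: 6, 8, 8.
All positive ⇒ H ≻ 0 ⇒ convex.

convex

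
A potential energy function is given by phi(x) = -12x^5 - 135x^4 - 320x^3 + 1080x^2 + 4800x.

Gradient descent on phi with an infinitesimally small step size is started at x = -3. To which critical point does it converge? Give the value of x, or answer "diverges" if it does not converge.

phi'(x) = -60(x - 2)(x + 2)(x + 4)(x + 5), so phi'(-3) = -600.
Gradient descent moves in the -phi' direction, i.e. x is increasing.
The nearest critical point in that direction is x = -2, where phi'' = 1440 > 0 (a local minimum). The iterate converges there.

-2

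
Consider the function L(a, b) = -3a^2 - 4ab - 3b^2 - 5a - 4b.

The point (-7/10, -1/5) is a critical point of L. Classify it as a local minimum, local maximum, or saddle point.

local maximum

The Hessian of L is constant: H = [[-6, -4], [-4, -6]].
det(H) = (-6)·(-6) − (-4)² = 20.
det(H) > 0 and tr(H) = -12 < 0, so H is negative definite and the point is a local maximum.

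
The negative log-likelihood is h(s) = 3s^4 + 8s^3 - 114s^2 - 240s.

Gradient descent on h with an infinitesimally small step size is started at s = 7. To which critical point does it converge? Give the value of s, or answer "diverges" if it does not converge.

4

h'(s) = 12(s - 4)(s + 1)(s + 5), so h'(7) = 3456.
Gradient descent moves in the -h' direction, i.e. s is decreasing.
The nearest critical point in that direction is s = 4, where h'' = 540 > 0 (a local minimum). The iterate converges there.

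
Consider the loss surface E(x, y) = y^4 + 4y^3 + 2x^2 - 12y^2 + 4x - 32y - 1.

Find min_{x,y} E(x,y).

E(x,y) separates as P(x) + Q(y) − 1, so its minimum is min P + min Q − 1.
P'(x) = 4x + 4 vanishes at x ∈ {-1}; Q'(y) = 4(y - 2)(y + 1)(y + 4) vanishes at y ∈ {-4, -1, 2}.
Local minima of P (where P''>0): P(-1)=-2. Local minima of Q: Q(-4)=-64, Q(2)=-64.
So the global minimum of E is P(-1) + Q(-4) − 1 = -2 − 64 − 1 = -67, attained at (-1, -4).

-67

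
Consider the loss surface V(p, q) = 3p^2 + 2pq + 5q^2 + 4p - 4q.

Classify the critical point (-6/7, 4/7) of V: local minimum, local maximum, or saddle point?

local minimum

The Hessian of V is constant: H = [[6, 2], [2, 10]].
det(H) = 6·10 − 2² = 56.
det(H) > 0 and tr(H) = 16 > 0, so H is positive definite and the point is a local minimum.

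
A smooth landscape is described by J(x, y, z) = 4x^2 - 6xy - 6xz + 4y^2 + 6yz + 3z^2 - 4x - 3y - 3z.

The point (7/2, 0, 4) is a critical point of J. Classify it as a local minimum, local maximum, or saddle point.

The Hessian is constant: H = [[8, -6, -6], [-6, 8, 6], [-6, 6, 6]].
Leading principal minors: Δ₁ = 8, Δ₂ = 28, Δ₃ = 24.
All leading minors are positive, so H is positive definite: a local minimum.

local minimum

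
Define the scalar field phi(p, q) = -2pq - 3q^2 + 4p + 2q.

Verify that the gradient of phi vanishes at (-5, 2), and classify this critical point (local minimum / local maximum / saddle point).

∇phi = (-2q + 4, -2p - 6q + 2); substituting (-5, 2) gives ∇phi = (0, 0), so (-5, 2) is indeed a critical point.
The Hessian of phi is constant: H = [[0, -2], [-2, -6]].
det(H) = 0·(-6) − (-2)² = -4.
Since det(H) < 0, H is indefinite and the critical point is a saddle point.

saddle point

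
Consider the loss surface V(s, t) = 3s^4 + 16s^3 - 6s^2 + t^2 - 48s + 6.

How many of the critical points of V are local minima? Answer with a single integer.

2

V separates as a function of s plus a function of t, so ∇V=0 decouples.
∂V/∂s = 12(s - 1)(s + 1)(s + 4) = 0 at s ∈ {-4, -1, 1}; ∂V/∂t = 2t = 0 at t ∈ {0}.
The Hessian is diagonal: diag(V_ss, V_tt). Second derivatives: V_ss(-4)=180, V_ss(-1)=-72, V_ss(1)=120; V_tt(0)=2.
Local minima occur where both diagonal entries positive: (-4, 0), (1, 0). Count: 2.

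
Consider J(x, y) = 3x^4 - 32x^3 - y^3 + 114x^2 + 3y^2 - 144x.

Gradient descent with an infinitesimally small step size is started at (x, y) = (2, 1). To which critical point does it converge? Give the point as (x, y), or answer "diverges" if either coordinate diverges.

(1, 0)

J is separable, so gradient descent decouples: x follows -∂J/∂x, y follows -∂J/∂y.
∂J/∂x = 12(x - 4)(x - 3)(x - 1); at x=2 this is 24, so x decreases.
∂J/∂y = -3y(y - 2); at y=1 this is 3, so y decreases.
x converges to its nearest critical value 1 (a local min of the x-part); y converges to 0. The iterate converges to (1, 0).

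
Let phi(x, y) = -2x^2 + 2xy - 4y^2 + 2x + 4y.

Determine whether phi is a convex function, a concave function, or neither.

phi is quadratic, so its Hessian is the constant matrix H = [[-4, 2], [2, -8]].
det(H) = 28, tr(H) = -12.
det(H) > 0 and tr(H) < 0, so H is negative definite everywhere: concave.

concave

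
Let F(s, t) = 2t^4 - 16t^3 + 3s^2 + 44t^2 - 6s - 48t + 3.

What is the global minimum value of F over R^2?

F(s,t) separates as P(s) + Q(t) + 3, so its minimum is min P + min Q + 3.
P'(s) = 6s - 6 vanishes at s ∈ {1}; Q'(t) = 8(t - 3)(t - 2)(t - 1) vanishes at t ∈ {1, 2, 3}.
Local minima of P (where P''>0): P(1)=-3. Local minima of Q: Q(1)=-18, Q(3)=-18.
So the global minimum of F is P(1) + Q(1) + 3 = -3 − 18 + 3 = -18, attained at (1, 1).

-18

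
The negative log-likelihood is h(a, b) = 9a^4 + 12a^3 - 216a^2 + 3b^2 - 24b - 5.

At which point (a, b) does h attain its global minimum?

h(a,b) separates as P(a) + Q(b) − 5, so its minimum is min P + min Q − 5.
P'(a) = 36a(a - 3)(a + 4) vanishes at a ∈ {-4, 0, 3}; Q'(b) = 6b - 24 vanishes at b ∈ {4}.
Local minima of P (where P''>0): P(-4)=-1920, P(3)=-891. Local minima of Q: Q(4)=-48.
So the global minimum of h is P(-4) + Q(4) − 5 = -1920 − 48 − 5 = -1973, attained at (-4, 4).

(-4, 4)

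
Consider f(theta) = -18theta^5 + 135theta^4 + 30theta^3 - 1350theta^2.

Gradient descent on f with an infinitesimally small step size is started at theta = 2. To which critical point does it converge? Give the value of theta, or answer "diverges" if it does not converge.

f'(theta) = -90theta(theta - 5)(theta - 3)(theta + 2), so f'(2) = -2160.
Gradient descent moves in the -f' direction, i.e. theta is increasing.
The nearest critical point in that direction is theta = 3, where f'' = 2700 > 0 (a local minimum). The iterate converges there.

3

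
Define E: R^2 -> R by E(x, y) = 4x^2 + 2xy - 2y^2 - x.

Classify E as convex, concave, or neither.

neither

E is quadratic, so its Hessian is the constant matrix H = [[8, 2], [2, -4]].
det(H) = -36, tr(H) = 4.
det(H) < 0, so H is indefinite: neither convex nor concave.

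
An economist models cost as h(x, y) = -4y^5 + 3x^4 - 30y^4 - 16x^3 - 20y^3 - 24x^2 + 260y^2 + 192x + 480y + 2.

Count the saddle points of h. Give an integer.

6

h separates as a function of x plus a function of y, so ∇h=0 decouples.
∂h/∂x = 12(x - 4)(x - 2)(x + 2) = 0 at x ∈ {-2, 2, 4}; ∂h/∂y = -20(y - 2)(y + 1)(y + 3)(y + 4) = 0 at y ∈ {-4, -3, -1, 2}.
The Hessian is diagonal: diag(h_xx, h_yy). Second derivatives: h_xx(-2)=288, h_xx(2)=-96, h_xx(4)=144; h_yy(-4)=360, h_yy(-3)=-200, h_yy(-1)=360, h_yy(2)=-1800.
Saddle points occur where the two diagonal entries have opposite signs: (-2, -3), (-2, 2), (2, -4), (2, -1), (4, -3), (4, 2). Count: 6.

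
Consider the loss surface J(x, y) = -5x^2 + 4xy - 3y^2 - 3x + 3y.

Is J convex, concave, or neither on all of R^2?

J is quadratic, so its Hessian is the constant matrix H = [[-10, 4], [4, -6]].
det(H) = 44, tr(H) = -16.
det(H) > 0 and tr(H) < 0, so H is negative definite everywhere: concave.

concave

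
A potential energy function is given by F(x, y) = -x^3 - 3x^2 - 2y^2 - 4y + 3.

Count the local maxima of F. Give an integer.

1

F separates as a function of x plus a function of y, so ∇F=0 decouples.
∂F/∂x = -3x(x + 2) = 0 at x ∈ {-2, 0}; ∂F/∂y = -4(y + 1) = 0 at y ∈ {-1}.
The Hessian is diagonal: diag(F_xx, F_yy). Second derivatives: F_xx(-2)=6, F_xx(0)=-6; F_yy(-1)=-4.
Local maxima occur where both diagonal entries negative: (0, -1). Count: 1.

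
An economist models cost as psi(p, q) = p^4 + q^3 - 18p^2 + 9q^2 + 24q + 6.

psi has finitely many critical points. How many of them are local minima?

psi separates as a function of p plus a function of q, so ∇psi=0 decouples.
∂psi/∂p = 4p(p - 3)(p + 3) = 0 at p ∈ {-3, 0, 3}; ∂psi/∂q = 3(q + 2)(q + 4) = 0 at q ∈ {-4, -2}.
The Hessian is diagonal: diag(psi_pp, psi_qq). Second derivatives: psi_pp(-3)=72, psi_pp(0)=-36, psi_pp(3)=72; psi_qq(-4)=-6, psi_qq(-2)=6.
Local minima occur where both diagonal entries positive: (-3, -2), (3, -2). Count: 2.

2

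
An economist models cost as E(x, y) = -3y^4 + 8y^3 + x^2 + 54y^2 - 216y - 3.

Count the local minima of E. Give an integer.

1

E separates as a function of x plus a function of y, so ∇E=0 decouples.
∂E/∂x = 2x = 0 at x ∈ {0}; ∂E/∂y = -12(y - 3)(y - 2)(y + 3) = 0 at y ∈ {-3, 2, 3}.
The Hessian is diagonal: diag(E_xx, E_yy). Second derivatives: E_xx(0)=2; E_yy(-3)=-360, E_yy(2)=60, E_yy(3)=-72.
Local minima occur where both diagonal entries positive: (0, 2). Count: 1.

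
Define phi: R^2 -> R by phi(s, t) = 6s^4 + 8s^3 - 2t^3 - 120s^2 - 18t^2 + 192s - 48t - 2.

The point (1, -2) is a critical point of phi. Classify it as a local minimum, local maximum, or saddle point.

local maximum

The mixed partial ∂²phi/∂s∂t is 0, so the Hessian at any point is diag(phi_ss, phi_tt) = diag(24(3s^2 + 2s - 10), -12(t + 3)).
At (1, -2): H = diag(-120, -12).
Both eigenvalues are negative, so H is negative definite: a local maximum.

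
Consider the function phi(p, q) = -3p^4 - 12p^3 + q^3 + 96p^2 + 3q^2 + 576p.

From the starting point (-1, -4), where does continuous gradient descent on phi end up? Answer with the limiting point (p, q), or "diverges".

phi is separable, so gradient descent decouples: p follows -∂phi/∂p, q follows -∂phi/∂q.
∂phi/∂p = -12(p - 4)(p + 3)(p + 4); at p=-1 this is 360, so p decreases.
∂phi/∂q = 3q(q + 2); at q=-4 this is 24, so q decreases.
The q-coordinate has no critical point in that direction and runs off to infinity.

diverges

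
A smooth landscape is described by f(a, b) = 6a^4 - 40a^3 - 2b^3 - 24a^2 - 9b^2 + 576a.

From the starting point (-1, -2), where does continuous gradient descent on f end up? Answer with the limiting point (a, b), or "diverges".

(-2, -3)

f is separable, so gradient descent decouples: a follows -∂f/∂a, b follows -∂f/∂b.
∂f/∂a = 24(a - 4)(a - 3)(a + 2); at a=-1 this is 480, so a decreases.
∂f/∂b = -6b(b + 3); at b=-2 this is 12, so b decreases.
a converges to its nearest critical value -2 (a local min of the a-part); b converges to -3. The iterate converges to (-2, -3).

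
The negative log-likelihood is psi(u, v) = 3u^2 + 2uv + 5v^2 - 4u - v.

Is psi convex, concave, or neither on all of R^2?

convex

psi is quadratic, so its Hessian is the constant matrix H = [[6, 2], [2, 10]].
det(H) = 56, tr(H) = 16.
det(H) > 0 and tr(H) > 0, so H is positive definite everywhere: convex.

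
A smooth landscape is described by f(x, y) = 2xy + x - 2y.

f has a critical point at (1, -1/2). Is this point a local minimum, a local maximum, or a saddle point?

The Hessian of f is constant: H = [[0, 2], [2, 0]].
det(H) = 0·0 − 2² = -4.
Since det(H) < 0, H is indefinite and the critical point is a saddle point.

saddle point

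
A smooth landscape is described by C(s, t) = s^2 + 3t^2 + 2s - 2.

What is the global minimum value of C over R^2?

-3

C(s,t) separates as P(s) + Q(t) − 2, so its minimum is min P + min Q − 2.
P'(s) = 2s + 2 vanishes at s ∈ {-1}; Q'(t) = 6t vanishes at t ∈ {0}.
Local minima of P (where P''>0): P(-1)=-1. Local minima of Q: Q(0)=0.
So the global minimum of C is P(-1) + Q(0) − 2 = -1 + 0 − 2 = -3, attained at (-1, 0).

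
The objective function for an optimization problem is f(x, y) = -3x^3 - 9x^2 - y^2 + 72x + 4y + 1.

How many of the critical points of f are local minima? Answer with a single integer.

f separates as a function of x plus a function of y, so ∇f=0 decouples.
∂f/∂x = -9(x - 2)(x + 4) = 0 at x ∈ {-4, 2}; ∂f/∂y = -2(y - 2) = 0 at y ∈ {2}.
The Hessian is diagonal: diag(f_xx, f_yy). Second derivatives: f_xx(-4)=54, f_xx(2)=-54; f_yy(2)=-2.
Local minima occur where both diagonal entries positive: none. Count: 0.

0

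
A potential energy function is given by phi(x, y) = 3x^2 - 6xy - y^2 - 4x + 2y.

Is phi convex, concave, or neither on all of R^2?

phi is quadratic, so its Hessian is the constant matrix H = [[6, -6], [-6, -2]].
det(H) = -48, tr(H) = 4.
det(H) < 0, so H is indefinite: neither convex nor concave.

neither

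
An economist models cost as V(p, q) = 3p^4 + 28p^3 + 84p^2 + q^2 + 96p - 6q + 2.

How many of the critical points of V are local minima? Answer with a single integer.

2

V separates as a function of p plus a function of q, so ∇V=0 decouples.
∂V/∂p = 12(p + 1)(p + 2)(p + 4) = 0 at p ∈ {-4, -2, -1}; ∂V/∂q = 2(q - 3) = 0 at q ∈ {3}.
The Hessian is diagonal: diag(V_pp, V_qq). Second derivatives: V_pp(-4)=72, V_pp(-2)=-24, V_pp(-1)=36; V_qq(3)=2.
Local minima occur where both diagonal entries positive: (-4, 3), (-1, 3). Count: 2.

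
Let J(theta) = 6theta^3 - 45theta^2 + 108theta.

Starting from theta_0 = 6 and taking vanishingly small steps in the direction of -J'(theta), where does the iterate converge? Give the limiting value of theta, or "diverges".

3

J'(theta) = 18(theta - 3)(theta - 2), so J'(6) = 216.
Gradient descent moves in the -J' direction, i.e. theta is decreasing.
The nearest critical point in that direction is theta = 3, where J'' = 18 > 0 (a local minimum). The iterate converges there.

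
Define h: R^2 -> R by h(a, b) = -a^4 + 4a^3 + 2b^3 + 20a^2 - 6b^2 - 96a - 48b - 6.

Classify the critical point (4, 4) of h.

saddle point

The mixed partial ∂²h/∂a∂b is 0, so the Hessian at any point is diag(h_aa, h_bb) = diag(4(-3a^2 + 6a + 10), 12(b - 1)).
At (4, 4): H = diag(-56, 36).
The eigenvalues have opposite signs, so H is indefinite: a saddle point.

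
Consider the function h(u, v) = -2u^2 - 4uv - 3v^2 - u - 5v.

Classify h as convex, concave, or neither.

h is quadratic, so its Hessian is the constant matrix H = [[-4, -4], [-4, -6]].
det(H) = 8, tr(H) = -10.
det(H) > 0 and tr(H) < 0, so H is negative definite everywhere: concave.

concave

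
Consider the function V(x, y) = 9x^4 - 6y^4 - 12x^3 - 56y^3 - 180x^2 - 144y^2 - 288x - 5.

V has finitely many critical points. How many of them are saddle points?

5

V separates as a function of x plus a function of y, so ∇V=0 decouples.
∂V/∂x = 36(x - 4)(x + 1)(x + 2) = 0 at x ∈ {-2, -1, 4}; ∂V/∂y = -24y(y + 3)(y + 4) = 0 at y ∈ {-4, -3, 0}.
The Hessian is diagonal: diag(V_xx, V_yy). Second derivatives: V_xx(-2)=216, V_xx(-1)=-180, V_xx(4)=1080; V_yy(-4)=-96, V_yy(-3)=72, V_yy(0)=-288.
Saddle points occur where the two diagonal entries have opposite signs: (-2, -4), (-2, 0), (-1, -3), (4, -4), (4, 0). Count: 5.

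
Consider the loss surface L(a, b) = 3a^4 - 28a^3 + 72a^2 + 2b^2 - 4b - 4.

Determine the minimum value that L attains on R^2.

-6

L(a,b) separates as P(a) + Q(b) − 4, so its minimum is min P + min Q − 4.
P'(a) = 12a(a - 4)(a - 3) vanishes at a ∈ {0, 3, 4}; Q'(b) = 4b - 4 vanishes at b ∈ {1}.
Local minima of P (where P''>0): P(0)=0, P(4)=128. Local minima of Q: Q(1)=-2.
So the global minimum of L is P(0) + Q(1) − 4 = 0 − 2 − 4 = -6, attained at (0, 1).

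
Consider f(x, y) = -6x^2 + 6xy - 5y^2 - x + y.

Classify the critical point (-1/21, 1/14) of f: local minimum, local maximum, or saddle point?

The Hessian of f is constant: H = [[-12, 6], [6, -10]].
det(H) = (-12)·(-10) − 6² = 84.
det(H) > 0 and tr(H) = -22 < 0, so H is negative definite and the point is a local maximum.

local maximum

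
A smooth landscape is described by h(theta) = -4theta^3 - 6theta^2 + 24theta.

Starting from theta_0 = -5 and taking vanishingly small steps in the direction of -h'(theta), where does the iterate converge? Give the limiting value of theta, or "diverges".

-2

h'(theta) = -12(theta - 1)(theta + 2), so h'(-5) = -216.
Gradient descent moves in the -h' direction, i.e. theta is increasing.
The nearest critical point in that direction is theta = -2, where h'' = 36 > 0 (a local minimum). The iterate converges there.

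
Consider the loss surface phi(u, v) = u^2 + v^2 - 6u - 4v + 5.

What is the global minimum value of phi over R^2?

phi(u,v) separates as P(u) + Q(v) + 5, so its minimum is min P + min Q + 5.
P'(u) = 2u - 6 vanishes at u ∈ {3}; Q'(v) = 2v - 4 vanishes at v ∈ {2}.
Local minima of P (where P''>0): P(3)=-9. Local minima of Q: Q(2)=-4.
So the global minimum of phi is P(3) + Q(2) + 5 = -9 − 4 + 5 = -8, attained at (3, 2).

-8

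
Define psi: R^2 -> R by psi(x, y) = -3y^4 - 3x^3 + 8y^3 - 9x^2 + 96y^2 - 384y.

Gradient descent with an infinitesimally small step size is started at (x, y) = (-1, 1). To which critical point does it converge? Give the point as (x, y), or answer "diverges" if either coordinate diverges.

(-2, 2)

psi is separable, so gradient descent decouples: x follows -∂psi/∂x, y follows -∂psi/∂y.
∂psi/∂x = -9x(x + 2); at x=-1 this is 9, so x decreases.
∂psi/∂y = -12(y - 4)(y - 2)(y + 4); at y=1 this is -180, so y increases.
x converges to its nearest critical value -2 (a local min of the x-part); y converges to 2. The iterate converges to (-2, 2).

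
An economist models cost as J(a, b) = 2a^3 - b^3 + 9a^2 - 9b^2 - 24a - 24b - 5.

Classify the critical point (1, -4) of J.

local minimum

The mixed partial ∂²J/∂a∂b is 0, so the Hessian at any point is diag(J_aa, J_bb) = diag(6(2a + 3), -6(b + 3)).
At (1, -4): H = diag(30, 6).
Both eigenvalues are positive, so H is positive definite: a local minimum.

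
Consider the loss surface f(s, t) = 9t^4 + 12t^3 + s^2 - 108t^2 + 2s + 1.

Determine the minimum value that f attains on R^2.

-567

f(s,t) separates as P(s) + Q(t) + 1, so its minimum is min P + min Q + 1.
P'(s) = 2s + 2 vanishes at s ∈ {-1}; Q'(t) = 36t(t - 2)(t + 3) vanishes at t ∈ {-3, 0, 2}.
Local minima of P (where P''>0): P(-1)=-1. Local minima of Q: Q(-3)=-567, Q(2)=-192.
So the global minimum of f is P(-1) + Q(-3) + 1 = -1 − 567 + 1 = -567, attained at (-1, -3).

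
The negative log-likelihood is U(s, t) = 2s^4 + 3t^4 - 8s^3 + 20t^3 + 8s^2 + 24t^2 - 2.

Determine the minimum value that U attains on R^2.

U(s,t) separates as P(s) + Q(t) − 2, so its minimum is min P + min Q − 2.
P'(s) = 8s(s - 2)(s - 1) vanishes at s ∈ {0, 1, 2}; Q'(t) = 12t(t + 1)(t + 4) vanishes at t ∈ {-4, -1, 0}.
Local minima of P (where P''>0): P(0)=0, P(2)=0. Local minima of Q: Q(-4)=-128, Q(0)=0.
So the global minimum of U is P(0) + Q(-4) − 2 = 0 − 128 − 2 = -130, attained at (0, -4).

-130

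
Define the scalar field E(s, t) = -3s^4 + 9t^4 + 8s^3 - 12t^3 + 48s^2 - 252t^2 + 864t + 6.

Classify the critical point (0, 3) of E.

The mixed partial ∂²E/∂s∂t is 0, so the Hessian at any point is diag(E_ss, E_tt) = diag(12(-3s^2 + 4s + 8), 36(3t^2 - 2t - 14)).
At (0, 3): H = diag(96, 252).
Both eigenvalues are positive, so H is positive definite: a local minimum.

local minimum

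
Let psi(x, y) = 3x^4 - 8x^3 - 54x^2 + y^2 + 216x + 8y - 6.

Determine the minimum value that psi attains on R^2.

-697

psi(x,y) separates as P(x) + Q(y) − 6, so its minimum is min P + min Q − 6.
P'(x) = 12(x - 3)(x - 2)(x + 3) vanishes at x ∈ {-3, 2, 3}; Q'(y) = 2y + 8 vanishes at y ∈ {-4}.
Local minima of P (where P''>0): P(-3)=-675, P(3)=189. Local minima of Q: Q(-4)=-16.
So the global minimum of psi is P(-3) + Q(-4) − 6 = -675 − 16 − 6 = -697, attained at (-3, -4).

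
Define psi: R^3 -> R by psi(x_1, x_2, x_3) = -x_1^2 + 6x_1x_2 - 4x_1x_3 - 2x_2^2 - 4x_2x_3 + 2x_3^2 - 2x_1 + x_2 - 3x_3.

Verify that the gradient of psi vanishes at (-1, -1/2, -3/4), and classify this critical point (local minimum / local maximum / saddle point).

saddle point

∇psi = (-2x_1 + 6x_2 - 4x_3 - 2, 6x_1 - 4x_2 - 4x_3 + 1, -4x_1 - 4x_2 + 4x_3 - 3); substituting (-1, -1/2, -3/4) gives ∇psi = (0, 0, 0), so (-1, -1/2, -3/4) is indeed a critical point.
The Hessian is constant: H = [[-2, 6, -4], [6, -4, -4], [-4, -4, 4]].
Leading principal minors: Δ₁ = -2, Δ₂ = -28, Δ₃ = 176.
The minors fit neither the all-positive nor the alternating-sign pattern, so H is indefinite: a saddle point.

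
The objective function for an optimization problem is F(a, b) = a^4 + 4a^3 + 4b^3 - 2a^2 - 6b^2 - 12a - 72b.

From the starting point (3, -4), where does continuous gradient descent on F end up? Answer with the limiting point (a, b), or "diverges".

F is separable, so gradient descent decouples: a follows -∂F/∂a, b follows -∂F/∂b.
∂F/∂a = 4(a - 1)(a + 1)(a + 3); at a=3 this is 192, so a decreases.
∂F/∂b = 12(b - 3)(b + 2); at b=-4 this is 168, so b decreases.
The b-coordinate has no critical point in that direction and runs off to infinity.

diverges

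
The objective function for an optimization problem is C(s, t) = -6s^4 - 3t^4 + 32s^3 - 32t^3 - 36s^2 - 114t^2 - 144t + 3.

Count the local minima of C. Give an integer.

1

C separates as a function of s plus a function of t, so ∇C=0 decouples.
∂C/∂s = -24s(s - 3)(s - 1) = 0 at s ∈ {0, 1, 3}; ∂C/∂t = -12(t + 1)(t + 3)(t + 4) = 0 at t ∈ {-4, -3, -1}.
The Hessian is diagonal: diag(C_ss, C_tt). Second derivatives: C_ss(0)=-72, C_ss(1)=48, C_ss(3)=-144; C_tt(-4)=-36, C_tt(-3)=24, C_tt(-1)=-72.
Local minima occur where both diagonal entries positive: (1, -3). Count: 1.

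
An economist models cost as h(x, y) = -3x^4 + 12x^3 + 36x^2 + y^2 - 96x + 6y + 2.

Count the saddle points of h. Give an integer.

h separates as a function of x plus a function of y, so ∇h=0 decouples.
∂h/∂x = -12(x - 4)(x - 1)(x + 2) = 0 at x ∈ {-2, 1, 4}; ∂h/∂y = 2(y + 3) = 0 at y ∈ {-3}.
The Hessian is diagonal: diag(h_xx, h_yy). Second derivatives: h_xx(-2)=-216, h_xx(1)=108, h_xx(4)=-216; h_yy(-3)=2.
Saddle points occur where the two diagonal entries have opposite signs: (-2, -3), (4, -3). Count: 2.

2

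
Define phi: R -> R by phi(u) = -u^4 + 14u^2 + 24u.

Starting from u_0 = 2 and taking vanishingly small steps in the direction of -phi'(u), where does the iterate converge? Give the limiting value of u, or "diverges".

phi'(u) = -4(u - 3)(u + 1)(u + 2), so phi'(2) = 48.
Gradient descent moves in the -phi' direction, i.e. u is decreasing.
The nearest critical point in that direction is u = -1, where phi'' = 16 > 0 (a local minimum). The iterate converges there.

-1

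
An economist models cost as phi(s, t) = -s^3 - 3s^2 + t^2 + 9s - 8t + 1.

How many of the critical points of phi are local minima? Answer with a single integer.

phi separates as a function of s plus a function of t, so ∇phi=0 decouples.
∂phi/∂s = -3(s - 1)(s + 3) = 0 at s ∈ {-3, 1}; ∂phi/∂t = 2(t - 4) = 0 at t ∈ {4}.
The Hessian is diagonal: diag(phi_ss, phi_tt). Second derivatives: phi_ss(-3)=12, phi_ss(1)=-12; phi_tt(4)=2.
Local minima occur where both diagonal entries positive: (-3, 4). Count: 1.

1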